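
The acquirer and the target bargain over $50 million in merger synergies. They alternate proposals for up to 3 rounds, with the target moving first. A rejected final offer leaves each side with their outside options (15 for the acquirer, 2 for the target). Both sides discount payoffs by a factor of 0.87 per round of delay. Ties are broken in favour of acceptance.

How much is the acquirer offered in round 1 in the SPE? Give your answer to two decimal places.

Round 3 (the target proposes): the acquirer gets 15 if talks fail, so the target offers 15 and keeps 35.
Round 2 (the acquirer proposes): the target can get 35 next round, worth 0.87 × 35 = 30.45 now; the acquirer offers that and keeps 19.55.
Round 1 (the target proposes): the acquirer can get 19.55 next round, worth 0.87 × 19.55 = 17.0085 now, so the target offers 17.0085, keeping 32.9915.

17.01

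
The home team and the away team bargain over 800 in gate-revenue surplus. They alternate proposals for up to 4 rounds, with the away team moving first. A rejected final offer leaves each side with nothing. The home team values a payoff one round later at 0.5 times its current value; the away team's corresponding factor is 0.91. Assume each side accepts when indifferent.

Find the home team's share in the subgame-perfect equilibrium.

Round 4 (the home team proposes): rejection yields 0 for the away team; the home team offers 0 and keeps 800.
Round 3 (the away team proposes): the home team can get 800 next round, worth 0.5 × 800 = 400 now, so the away team offers 400, keeping 400.
Round 2 (the home team proposes): the away team can get 400 next round, worth 0.91 × 400 = 364 now; the home team offers that and keeps 436.
Round 1 (the away team proposes): the home team can get 436 next round, worth 0.5 × 436 = 218 now, so the away team offers 218, keeping 582.

218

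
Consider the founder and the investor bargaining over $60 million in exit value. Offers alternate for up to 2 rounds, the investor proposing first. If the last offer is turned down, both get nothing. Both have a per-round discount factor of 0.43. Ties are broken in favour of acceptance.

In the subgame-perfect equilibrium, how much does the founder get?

25.8

Work backward from the last round.
Round 2 (the founder proposes): rejection yields 0 for the investor; the founder offers 0 and keeps 60.
Round 1 (the investor proposes): the founder can get 60 next round, worth 0.43 × 60 = 25.8 now, so the investor offers 25.8, keeping 34.2.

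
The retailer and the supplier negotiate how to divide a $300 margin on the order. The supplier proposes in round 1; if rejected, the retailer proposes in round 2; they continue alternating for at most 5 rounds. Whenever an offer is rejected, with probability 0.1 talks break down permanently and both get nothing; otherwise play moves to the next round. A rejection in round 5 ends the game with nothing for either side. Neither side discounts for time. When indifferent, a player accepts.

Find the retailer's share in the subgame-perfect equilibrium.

48.87

By backward induction:
Round 5 (the supplier proposes): rejection yields 0 for the retailer; the supplier offers 0 and keeps 300.
Round 4 (the retailer proposes): rejecting gives the supplier an expected 0.9 × 300 = 270; the retailer offers that and keeps 30.
Round 3 (the supplier proposes): rejecting gives the retailer an expected 0.9 × 30 = 27; the supplier offers that and keeps 273.
Round 2 (the retailer proposes): rejecting gives the supplier an expected 0.9 × 273 = 245.7, so the retailer offers 245.7, keeping 54.3.
Round 1 (the supplier proposes): rejecting gives the retailer an expected 0.9 × 54.3 = 48.87; the supplier offers that and keeps 251.13.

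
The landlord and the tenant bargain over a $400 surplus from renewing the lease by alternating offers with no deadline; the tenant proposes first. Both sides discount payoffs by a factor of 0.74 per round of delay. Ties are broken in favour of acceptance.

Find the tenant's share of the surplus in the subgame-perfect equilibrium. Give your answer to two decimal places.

In a stationary SPE each proposer offers the other exactly their discounted continuation value.
If the tenant keeps x when proposing and the landlord keeps y when proposing, then x = 400 − 0.74y and y = 400 − 0.74x.
Solving: x = 400(1 − 0.74) / (1 − 0.74·0.74) = 104 / 0.4524 ≈ 229.8851.
The landlord gets 400 − 229.8851 ≈ 170.1149.

229.89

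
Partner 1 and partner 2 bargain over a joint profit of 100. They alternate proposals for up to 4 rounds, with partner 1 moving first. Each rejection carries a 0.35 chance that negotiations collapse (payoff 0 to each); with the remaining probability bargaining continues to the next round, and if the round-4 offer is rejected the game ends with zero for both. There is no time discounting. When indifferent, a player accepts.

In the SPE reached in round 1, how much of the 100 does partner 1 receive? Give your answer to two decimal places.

49.79

By backward induction:
Round 4 (partner 2 proposes): rejection yields 0 for partner 1; partner 2 offers 0 and keeps 100.
Round 3 (partner 1 proposes): rejecting gives partner 2 an expected 0.65 × 100 = 65; partner 1 offers that and keeps 35.
Round 2 (partner 2 proposes): rejecting gives partner 1 an expected 0.65 × 35 = 22.75, so partner 2 offers 22.75, keeping 77.25.
Round 1 (partner 1 proposes): rejecting gives partner 2 an expected 0.65 × 77.25 = 50.2125. Partner 1 offers 50.2125 and keeps 100 − 50.2125 = 49.7875.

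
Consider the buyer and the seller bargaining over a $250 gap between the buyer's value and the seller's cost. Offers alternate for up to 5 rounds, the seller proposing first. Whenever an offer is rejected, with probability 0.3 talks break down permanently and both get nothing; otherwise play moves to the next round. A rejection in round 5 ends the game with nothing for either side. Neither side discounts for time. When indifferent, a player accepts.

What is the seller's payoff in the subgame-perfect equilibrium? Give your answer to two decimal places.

171.78

Round 5 (the seller proposes): rejection yields 0 for the buyer; the seller offers 0 and keeps 250.
Round 4 (the buyer proposes): rejecting gives the seller an expected 0.7 × 250 = 175; the buyer offers that and keeps 75.
Round 3 (the seller proposes): rejecting gives the buyer an expected 0.7 × 75 = 52.5; the seller offers that and keeps 197.5.
Round 2 (the buyer proposes): rejecting gives the seller an expected 0.7 × 197.5 = 138.25. The buyer offers 138.25 and keeps 250 − 138.25 = 111.75.
Round 1 (the seller proposes): rejecting gives the buyer an expected 0.7 × 111.75 = 78.225; the seller offers that and keeps 171.775.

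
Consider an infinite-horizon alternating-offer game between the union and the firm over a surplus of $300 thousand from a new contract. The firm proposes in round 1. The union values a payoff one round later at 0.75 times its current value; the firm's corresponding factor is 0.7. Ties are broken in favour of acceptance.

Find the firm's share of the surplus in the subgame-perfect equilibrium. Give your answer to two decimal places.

157.89

In a stationary SPE each proposer offers the other exactly their discounted continuation value.
If the firm keeps x when proposing and the union keeps y when proposing, then x = 300 − 0.75y and y = 300 − 0.7x.
Solving: x = 300(1 − 0.75) / (1 − 0.7·0.75) = 75 / 0.475 ≈ 157.8947.
The union gets 300 − 157.8947 ≈ 142.1053.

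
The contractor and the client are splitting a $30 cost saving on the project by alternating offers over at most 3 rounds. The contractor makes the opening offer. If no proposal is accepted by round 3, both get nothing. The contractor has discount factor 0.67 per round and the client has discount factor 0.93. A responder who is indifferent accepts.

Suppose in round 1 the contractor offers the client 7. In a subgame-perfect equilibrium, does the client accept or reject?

Reject

Work out the client's continuation value if the offer is rejected.
Round 3 (the contractor proposes): the client will accept anything ≥ 0, so the contractor offers 0 and keeps 30.
Round 2 (the client proposes): the contractor can get 30 next round, worth 0.67 × 30 = 20.1 now; the client offers that and keeps 9.9.
So by rejecting in round 1, the client gets 9.9 next round, worth 0.93 × 9.9 = 9.207 now.
Offer 7 < 9.207, so the client rejects.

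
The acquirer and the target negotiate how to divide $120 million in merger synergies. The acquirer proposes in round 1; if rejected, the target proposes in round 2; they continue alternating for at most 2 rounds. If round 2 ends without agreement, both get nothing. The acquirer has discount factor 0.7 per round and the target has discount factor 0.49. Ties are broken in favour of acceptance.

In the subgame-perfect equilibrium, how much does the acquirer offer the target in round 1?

58.8

Solve by backward induction from round 2.
Round 2 (the target proposes): rejection yields 0 for the acquirer; the target offers 0 and keeps 120.
Round 1 (the acquirer proposes): the target can get 120 next round, worth 0.49 × 120 = 58.8 now. The acquirer offers 58.8 and keeps 120 − 58.8 = 61.2.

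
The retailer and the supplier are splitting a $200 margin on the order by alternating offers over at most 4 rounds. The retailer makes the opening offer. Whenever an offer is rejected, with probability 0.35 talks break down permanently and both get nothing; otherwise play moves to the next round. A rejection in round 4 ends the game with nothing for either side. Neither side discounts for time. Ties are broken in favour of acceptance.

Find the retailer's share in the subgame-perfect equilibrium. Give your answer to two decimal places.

Round 4 (the supplier proposes): rejection yields 0 for the retailer; the supplier offers 0 and keeps 200.
Round 3 (the retailer proposes): rejecting gives the supplier an expected 0.65 × 200 = 130, so the retailer offers 130, keeping 70.
Round 2 (the supplier proposes): rejecting gives the retailer an expected 0.65 × 70 = 45.5. The supplier offers 45.5 and keeps 200 − 45.5 = 154.5.
Round 1 (the retailer proposes): rejecting gives the supplier an expected 0.65 × 154.5 = 100.425, so the retailer offers 100.425, keeping 99.575.

99.58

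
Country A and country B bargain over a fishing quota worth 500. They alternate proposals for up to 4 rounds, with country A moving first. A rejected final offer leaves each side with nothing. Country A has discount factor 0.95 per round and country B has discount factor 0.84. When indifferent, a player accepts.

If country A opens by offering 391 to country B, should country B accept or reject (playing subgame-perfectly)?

Accept

Work out country B's continuation value if the offer is rejected.
Round 4 (country B proposes): rejection yields 0 for country A; country B offers 0 and keeps 500.
Round 3 (country A proposes): country B can get 500 next round, worth 0.84 × 500 = 420 now; country A offers that and keeps 80.
Round 2 (country B proposes): country A can get 80 next round, worth 0.95 × 80 = 76 now; country B offers that and keeps 424.
So by rejecting in round 1, country B gets 424 next round, worth 0.84 × 424 = 356.16 now.
Offer 391 ≥ 356.16, so country B accepts.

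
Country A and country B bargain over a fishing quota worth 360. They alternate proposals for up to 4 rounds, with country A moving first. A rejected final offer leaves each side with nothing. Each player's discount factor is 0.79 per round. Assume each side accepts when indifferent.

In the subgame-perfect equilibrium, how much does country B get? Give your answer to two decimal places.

237.22

Round 4 (country B proposes): rejection yields 0 for country A; country B offers 0 and keeps 360.
Round 3 (country A proposes): country B can get 360 next round, worth 0.79 × 360 = 284.4 now. Country A offers 284.4 and keeps 360 − 284.4 = 75.6.
Round 2 (country B proposes): country A can get 75.6 next round, worth 0.79 × 75.6 = 59.724 now; country B offers that and keeps 300.276.
Round 1 (country A proposes): country B can get 300.276 next round, worth 0.79 × 300.276 = 237.21804 now. Country A offers 237.21804 and keeps 360 − 237.21804 = 122.78196.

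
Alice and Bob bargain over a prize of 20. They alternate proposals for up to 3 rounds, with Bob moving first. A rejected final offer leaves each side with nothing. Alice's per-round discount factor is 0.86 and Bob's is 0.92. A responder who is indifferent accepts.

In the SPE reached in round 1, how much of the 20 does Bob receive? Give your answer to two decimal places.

Round 3 (Bob proposes): rejection yields 0 for Alice; Bob offers 0 and keeps 20.
Round 2 (Alice proposes): Bob can get 20 next round, worth 0.92 × 20 = 18.4 now, so Alice offers 18.4, keeping 1.6.
Round 1 (Bob proposes): Alice can get 1.6 next round, worth 0.86 × 1.6 = 1.376 now, so Bob offers 1.376, keeping 18.624.

18.62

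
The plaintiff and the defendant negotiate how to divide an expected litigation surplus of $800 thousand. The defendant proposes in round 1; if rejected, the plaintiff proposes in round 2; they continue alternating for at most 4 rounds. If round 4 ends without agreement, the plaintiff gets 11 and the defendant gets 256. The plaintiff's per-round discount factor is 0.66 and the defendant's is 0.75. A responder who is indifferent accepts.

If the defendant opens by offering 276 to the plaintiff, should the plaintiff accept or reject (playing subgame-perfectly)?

Reject

Round 4 (the plaintiff proposes): the defendant gets 256 if talks fail, so the plaintiff offers 256 and keeps 544.
Round 3 (the defendant proposes): the plaintiff can get 544 next round, worth 0.66 × 544 = 359.04 now; the defendant offers that and keeps 440.96.
Round 2 (the plaintiff proposes): the defendant can get 440.96 next round, worth 0.75 × 440.96 = 330.72 now, so the plaintiff offers 330.72, keeping 469.28.
So by rejecting in round 1, the plaintiff gets 469.28 next round, worth 0.66 × 469.28 = 309.7248 now.
Offer 276 < 309.7248, so the plaintiff rejects.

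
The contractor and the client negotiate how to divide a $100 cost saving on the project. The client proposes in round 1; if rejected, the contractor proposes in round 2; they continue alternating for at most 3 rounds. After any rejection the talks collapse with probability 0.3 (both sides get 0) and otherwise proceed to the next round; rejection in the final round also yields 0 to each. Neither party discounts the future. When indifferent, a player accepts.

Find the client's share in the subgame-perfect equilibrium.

79

Round 3 (the client proposes): the contractor will accept anything ≥ 0, so the client offers 0 and keeps 100.
Round 2 (the contractor proposes): rejecting gives the client an expected 0.7 × 100 = 70, so the contractor offers 70, keeping 30.
Round 1 (the client proposes): rejecting gives the contractor an expected 0.7 × 30 = 21, so the client offers 21, keeping 79.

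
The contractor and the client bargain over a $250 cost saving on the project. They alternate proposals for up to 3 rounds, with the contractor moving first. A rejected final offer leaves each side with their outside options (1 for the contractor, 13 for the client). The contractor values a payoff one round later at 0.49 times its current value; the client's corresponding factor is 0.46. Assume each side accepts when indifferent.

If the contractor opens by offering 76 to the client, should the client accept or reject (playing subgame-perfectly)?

Accept

Round 3 (the contractor proposes): the client gets 13 if talks fail, so the contractor offers 13 and keeps 237.
Round 2 (the client proposes): the contractor can get 237 next round, worth 0.49 × 237 = 116.13 now; the client offers that and keeps 133.87.
So by rejecting in round 1, the client gets 133.87 next round, worth 0.46 × 133.87 = 61.5802 now.
Offer 76 ≥ 61.5802, so the client accepts.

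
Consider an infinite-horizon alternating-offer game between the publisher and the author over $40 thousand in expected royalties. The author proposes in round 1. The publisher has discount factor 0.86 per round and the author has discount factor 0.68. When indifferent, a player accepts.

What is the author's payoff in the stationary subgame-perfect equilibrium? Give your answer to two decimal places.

13.49

When the author proposes, the publisher accepts any offer worth at least 0.86 times what the publisher would get by proposing next round; and vice versa.
This gives x = 40 − 0.86y and y = 40 − 0.68x, where x and y are each side's share when it proposes.
Hence (1 − 0.86·0.68)x = 40(1 − 0.86), i.e. 0.4152·x = 5.6.
x ≈ 13.4875; the publisher's share is 40 − x ≈ 26.5125.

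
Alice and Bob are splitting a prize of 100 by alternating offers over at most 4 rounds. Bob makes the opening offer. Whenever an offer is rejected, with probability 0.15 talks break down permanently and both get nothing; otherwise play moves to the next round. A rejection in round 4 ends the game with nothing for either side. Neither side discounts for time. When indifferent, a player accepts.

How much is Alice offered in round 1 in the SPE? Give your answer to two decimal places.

74.16

By backward induction:
Round 4 (Alice proposes): rejection yields 0 for Bob; Alice offers 0 and keeps 100.
Round 3 (Bob proposes): rejecting gives Alice an expected 0.85 × 100 = 85. Bob offers 85 and keeps 100 − 85 = 15.
Round 2 (Alice proposes): rejecting gives Bob an expected 0.85 × 15 = 12.75, so Alice offers 12.75, keeping 87.25.
Round 1 (Bob proposes): rejecting gives Alice an expected 0.85 × 87.25 = 74.1625; Bob offers that and keeps 25.8375.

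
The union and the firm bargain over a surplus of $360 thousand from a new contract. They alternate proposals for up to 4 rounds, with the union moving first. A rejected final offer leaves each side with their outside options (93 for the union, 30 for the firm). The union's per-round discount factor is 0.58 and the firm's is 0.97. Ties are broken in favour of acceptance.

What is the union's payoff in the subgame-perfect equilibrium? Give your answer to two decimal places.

Work backward from the last round.
Round 4 (the firm proposes): the union gets 93 if talks fail, so the firm offers 93 and keeps 267.
Round 3 (the union proposes): the firm can get 267 next round, worth 0.97 × 267 = 258.99 now; the union offers that and keeps 101.01.
Round 2 (the firm proposes): the union can get 101.01 next round, worth 0.58 × 101.01 = 58.5858 now, so the firm offers 58.5858, keeping 301.4142.
Round 1 (the union proposes): the firm can get 301.4142 next round, worth 0.97 × 301.4142 = 292.371774 now, so the union offers 292.371774, keeping 67.628226.

67.63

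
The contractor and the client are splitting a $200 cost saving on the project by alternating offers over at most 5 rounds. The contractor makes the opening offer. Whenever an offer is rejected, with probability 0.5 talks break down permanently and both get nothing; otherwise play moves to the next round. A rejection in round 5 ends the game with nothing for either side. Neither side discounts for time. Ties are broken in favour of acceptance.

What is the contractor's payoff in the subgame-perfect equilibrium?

By backward induction:
Round 5 (the contractor proposes): the client will accept anything ≥ 0, so the contractor offers 0 and keeps 200.
Round 4 (the client proposes): rejecting gives the contractor an expected 0.5 × 200 = 100. The client offers 100 and keeps 200 − 100 = 100.
Round 3 (the contractor proposes): rejecting gives the client an expected 0.5 × 100 = 50, so the contractor offers 50, keeping 150.
Round 2 (the client proposes): rejecting gives the contractor an expected 0.5 × 150 = 75, so the client offers 75, keeping 125.
Round 1 (the contractor proposes): rejecting gives the client an expected 0.5 × 125 = 62.5. The contractor offers 62.5 and keeps 200 − 62.5 = 137.5.

137.5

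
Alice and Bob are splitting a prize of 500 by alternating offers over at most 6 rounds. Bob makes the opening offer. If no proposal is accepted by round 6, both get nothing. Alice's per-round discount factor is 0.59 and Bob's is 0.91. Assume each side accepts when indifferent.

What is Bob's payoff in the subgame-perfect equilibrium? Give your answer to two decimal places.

374.16

Round 6 (Alice proposes): rejection yields 0 for Bob; Alice offers 0 and keeps 500.
Round 5 (Bob proposes): Alice can get 500 next round, worth 0.59 × 500 = 295 now; Bob offers that and keeps 205.
Round 4 (Alice proposes): Bob can get 205 next round, worth 0.91 × 205 = 186.55 now, so Alice offers 186.55, keeping 313.45.
Round 3 (Bob proposes): Alice can get 313.45 next round, worth 0.59 × 313.45 = 184.9355 now; Bob offers that and keeps 315.0645.
Round 2 (Alice proposes): Bob can get 315.0645 next round, worth 0.91 × 315.0645 = 286.708695 now; Alice offers that and keeps 213.291305.
Round 1 (Bob proposes): Alice can get 213.291305 next round, worth 0.59 × 213.291305 = 125.84186995 now. Bob offers 125.84186995 and keeps 500 − 125.84186995 = 374.15813005.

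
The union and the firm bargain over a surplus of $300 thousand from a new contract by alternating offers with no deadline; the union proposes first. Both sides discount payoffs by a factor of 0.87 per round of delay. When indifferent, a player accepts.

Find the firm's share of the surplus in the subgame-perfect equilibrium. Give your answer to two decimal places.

139.57

When the union proposes, the firm accepts any offer worth at least 0.87 times what the firm would get by proposing next round; and vice versa.
This gives x = 300 − 0.87y and y = 300 − 0.87x, where x and y are each side's share when it proposes.
Hence (1 − 0.87·0.87)x = 300(1 − 0.87), i.e. 0.2431·x = 39.
x ≈ 160.4278; the firm's share is 300 − x ≈ 139.5722.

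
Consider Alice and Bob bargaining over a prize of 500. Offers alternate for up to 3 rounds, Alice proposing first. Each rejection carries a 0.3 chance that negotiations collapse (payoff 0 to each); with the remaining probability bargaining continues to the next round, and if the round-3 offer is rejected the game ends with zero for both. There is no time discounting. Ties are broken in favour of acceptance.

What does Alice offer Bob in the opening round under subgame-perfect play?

Round 3 (Alice proposes): Bob will accept anything ≥ 0, so Alice offers 0 and keeps 500.
Round 2 (Bob proposes): rejecting gives Alice an expected 0.7 × 500 = 350. Bob offers 350 and keeps 500 − 350 = 150.
Round 1 (Alice proposes): rejecting gives Bob an expected 0.7 × 150 = 105, so Alice offers 105, keeping 395.

105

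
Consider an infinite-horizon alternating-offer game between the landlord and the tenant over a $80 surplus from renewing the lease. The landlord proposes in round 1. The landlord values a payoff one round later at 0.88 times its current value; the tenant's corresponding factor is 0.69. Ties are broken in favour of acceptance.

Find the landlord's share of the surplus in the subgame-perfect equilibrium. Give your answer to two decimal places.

When the landlord proposes, the tenant accepts any offer worth at least 0.69 times what the tenant would get by proposing next round; and vice versa.
This gives x = 80 − 0.69y and y = 80 − 0.88x, where x and y are each side's share when it proposes.
Hence (1 − 0.69·0.88)x = 80(1 − 0.69), i.e. 0.3928·x = 24.8.
x ≈ 63.1365; the tenant's share is 80 − x ≈ 16.8635.

63.14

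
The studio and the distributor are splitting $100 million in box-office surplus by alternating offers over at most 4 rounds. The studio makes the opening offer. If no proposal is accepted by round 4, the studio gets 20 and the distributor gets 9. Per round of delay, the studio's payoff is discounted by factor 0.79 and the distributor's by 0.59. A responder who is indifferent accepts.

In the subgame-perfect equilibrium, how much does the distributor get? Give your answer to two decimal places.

Round 4 (the distributor proposes): the studio gets 20 if talks fail, so the distributor offers 20 and keeps 80.
Round 3 (the studio proposes): the distributor can get 80 next round, worth 0.59 × 80 = 47.2 now, so the studio offers 47.2, keeping 52.8.
Round 2 (the distributor proposes): the studio can get 52.8 next round, worth 0.79 × 52.8 = 41.712 now, so the distributor offers 41.712, keeping 58.288.
Round 1 (the studio proposes): the distributor can get 58.288 next round, worth 0.59 × 58.288 = 34.38992 now. The studio offers 34.38992 and keeps 100 − 34.38992 = 65.61008.

34.39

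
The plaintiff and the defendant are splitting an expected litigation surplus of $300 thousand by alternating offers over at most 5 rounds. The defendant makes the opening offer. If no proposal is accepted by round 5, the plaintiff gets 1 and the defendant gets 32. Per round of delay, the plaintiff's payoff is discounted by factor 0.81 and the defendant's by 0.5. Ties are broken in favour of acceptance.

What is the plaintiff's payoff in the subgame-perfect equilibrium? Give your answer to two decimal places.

170.87

Round 5 (the defendant proposes): the plaintiff gets 1 if talks fail, so the defendant offers 1 and keeps 299.
Round 4 (the plaintiff proposes): the defendant can get 299 next round, worth 0.5 × 299 = 149.5 now. The plaintiff offers 149.5 and keeps 300 − 149.5 = 150.5.
Round 3 (the defendant proposes): the plaintiff can get 150.5 next round, worth 0.81 × 150.5 = 121.905 now, so the defendant offers 121.905, keeping 178.095.
Round 2 (the plaintiff proposes): the defendant can get 178.095 next round, worth 0.5 × 178.095 = 89.0475 now, so the plaintiff offers 89.0475, keeping 210.9525.
Round 1 (the defendant proposes): the plaintiff can get 210.9525 next round, worth 0.81 × 210.9525 = 170.871525 now, so the defendant offers 170.871525, keeping 129.128475.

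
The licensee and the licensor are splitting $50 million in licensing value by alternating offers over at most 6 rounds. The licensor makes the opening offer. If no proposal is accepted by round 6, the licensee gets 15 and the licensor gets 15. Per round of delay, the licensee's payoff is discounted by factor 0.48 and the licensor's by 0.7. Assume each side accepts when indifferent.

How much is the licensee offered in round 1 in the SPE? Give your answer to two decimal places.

11.52

Work backward from the last round.
Round 6 (the licensee proposes): the licensor gets 15 if talks fail, so the licensee offers 15 and keeps 35.
Round 5 (the licensor proposes): the licensee can get 35 next round, worth 0.48 × 35 = 16.8 now; the licensor offers that and keeps 33.2.
Round 4 (the licensee proposes): the licensor can get 33.2 next round, worth 0.7 × 33.2 = 23.24 now. The licensee offers 23.24 and keeps 50 − 23.24 = 26.76.
Round 3 (the licensor proposes): the licensee can get 26.76 next round, worth 0.48 × 26.76 = 12.8448 now. The licensor offers 12.8448 and keeps 50 − 12.8448 = 37.1552.
Round 2 (the licensee proposes): the licensor can get 37.1552 next round, worth 0.7 × 37.1552 = 26.00864 now, so the licensee offers 26.00864, keeping 23.99136.
Round 1 (the licensor proposes): the licensee can get 23.99136 next round, worth 0.48 × 23.99136 = 11.5158528 now; the licensor offers that and keeps 38.4841472.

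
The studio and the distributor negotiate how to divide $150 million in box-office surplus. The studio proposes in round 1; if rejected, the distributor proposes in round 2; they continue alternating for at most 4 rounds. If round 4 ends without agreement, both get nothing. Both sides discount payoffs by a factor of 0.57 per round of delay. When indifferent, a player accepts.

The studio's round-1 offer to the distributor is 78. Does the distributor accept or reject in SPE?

Round 4 (the distributor proposes): rejection yields 0 for the studio; the distributor offers 0 and keeps 150.
Round 3 (the studio proposes): the distributor can get 150 next round, worth 0.57 × 150 = 85.5 now; the studio offers that and keeps 64.5.
Round 2 (the distributor proposes): the studio can get 64.5 next round, worth 0.57 × 64.5 = 36.765 now; the distributor offers that and keeps 113.235.
So by rejecting in round 1, the distributor gets 113.235 next round, worth 0.57 × 113.235 = 64.54395 now.
Offer 78 ≥ 64.54395, so the distributor accepts.

Accept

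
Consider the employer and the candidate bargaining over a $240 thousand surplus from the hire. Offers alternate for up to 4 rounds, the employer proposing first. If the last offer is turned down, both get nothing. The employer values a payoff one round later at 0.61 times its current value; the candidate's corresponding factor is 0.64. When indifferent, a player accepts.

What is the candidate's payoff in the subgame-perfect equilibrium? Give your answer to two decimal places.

119.87

Work backward from the last round.
Round 4 (the candidate proposes): rejection yields 0 for the employer; the candidate offers 0 and keeps 240.
Round 3 (the employer proposes): the candidate can get 240 next round, worth 0.64 × 240 = 153.6 now, so the employer offers 153.6, keeping 86.4.
Round 2 (the candidate proposes): the employer can get 86.4 next round, worth 0.61 × 86.4 = 52.704 now; the candidate offers that and keeps 187.296.
Round 1 (the employer proposes): the candidate can get 187.296 next round, worth 0.64 × 187.296 = 119.86944 now, so the employer offers 119.86944, keeping 120.13056.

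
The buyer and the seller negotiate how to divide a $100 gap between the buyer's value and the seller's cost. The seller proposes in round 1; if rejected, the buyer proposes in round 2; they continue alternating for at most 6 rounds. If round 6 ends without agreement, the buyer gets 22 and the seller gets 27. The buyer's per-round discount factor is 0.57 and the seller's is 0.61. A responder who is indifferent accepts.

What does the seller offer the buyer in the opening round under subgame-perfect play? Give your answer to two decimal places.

34.99

Round 6 (the buyer proposes): the seller gets 27 if talks fail, so the buyer offers 27 and keeps 73.
Round 5 (the seller proposes): the buyer can get 73 next round, worth 0.57 × 73 = 41.61 now. The seller offers 41.61 and keeps 100 − 41.61 = 58.39.
Round 4 (the buyer proposes): the seller can get 58.39 next round, worth 0.61 × 58.39 = 35.6179 now; the buyer offers that and keeps 64.3821.
Round 3 (the seller proposes): the buyer can get 64.3821 next round, worth 0.57 × 64.3821 = 36.697797 now; the seller offers that and keeps 63.302203.
Round 2 (the buyer proposes): the seller can get 63.302203 next round, worth 0.61 × 63.302203 = 38.61434383 now. The buyer offers 38.61434383 and keeps 100 − 38.61434383 = 61.38565617.
Round 1 (the seller proposes): the buyer can get 61.38565617 next round, worth 0.57 × 61.38565617 = 34.9898240169 now; the seller offers that and keeps 65.0101759831.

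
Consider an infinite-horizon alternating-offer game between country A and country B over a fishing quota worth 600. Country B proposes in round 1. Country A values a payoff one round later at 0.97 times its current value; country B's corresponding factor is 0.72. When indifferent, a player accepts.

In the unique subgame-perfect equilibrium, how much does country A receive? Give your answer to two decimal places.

In a stationary SPE each proposer offers the other exactly their discounted continuation value.
If country B keeps x when proposing and country A keeps y when proposing, then x = 600 − 0.97y and y = 600 − 0.72x.
Solving: x = 600(1 − 0.97) / (1 − 0.72·0.97) = 18 / 0.3016 ≈ 59.6817.
Country A gets 600 − 59.6817 ≈ 540.3183.

540.32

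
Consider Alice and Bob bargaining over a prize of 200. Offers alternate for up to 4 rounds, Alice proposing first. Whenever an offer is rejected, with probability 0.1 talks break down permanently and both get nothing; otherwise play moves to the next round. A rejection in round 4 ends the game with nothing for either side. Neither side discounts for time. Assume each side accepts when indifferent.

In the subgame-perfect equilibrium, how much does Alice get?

36.2

By backward induction:
Round 4 (Bob proposes): Alice will accept anything ≥ 0, so Bob offers 0 and keeps 200.
Round 3 (Alice proposes): rejecting gives Bob an expected 0.9 × 200 = 180; Alice offers that and keeps 20.
Round 2 (Bob proposes): rejecting gives Alice an expected 0.9 × 20 = 18. Bob offers 18 and keeps 200 − 18 = 182.
Round 1 (Alice proposes): rejecting gives Bob an expected 0.9 × 182 = 163.8, so Alice offers 163.8, keeping 36.2.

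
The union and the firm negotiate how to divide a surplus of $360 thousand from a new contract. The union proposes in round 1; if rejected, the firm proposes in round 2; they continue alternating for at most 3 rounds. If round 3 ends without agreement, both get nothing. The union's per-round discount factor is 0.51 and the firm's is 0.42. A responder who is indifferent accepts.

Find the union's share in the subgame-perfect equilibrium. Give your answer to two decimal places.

Work backward from the last round.
Round 3 (the union proposes): the firm will accept anything ≥ 0, so the union offers 0 and keeps 360.
Round 2 (the firm proposes): the union can get 360 next round, worth 0.51 × 360 = 183.6 now, so the firm offers 183.6, keeping 176.4.
Round 1 (the union proposes): the firm can get 176.4 next round, worth 0.42 × 176.4 = 74.088 now. The union offers 74.088 and keeps 360 − 74.088 = 285.912.

285.91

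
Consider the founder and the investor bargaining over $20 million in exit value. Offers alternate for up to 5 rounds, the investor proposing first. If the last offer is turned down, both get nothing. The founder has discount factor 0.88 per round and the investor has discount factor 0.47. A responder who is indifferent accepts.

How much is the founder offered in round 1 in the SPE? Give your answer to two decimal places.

Round 5 (the investor proposes): the founder will accept anything ≥ 0, so the investor offers 0 and keeps 20.
Round 4 (the founder proposes): the investor can get 20 next round, worth 0.47 × 20 = 9.4 now; the founder offers that and keeps 10.6.
Round 3 (the investor proposes): the founder can get 10.6 next round, worth 0.88 × 10.6 = 9.328 now, so the investor offers 9.328, keeping 10.672.
Round 2 (the founder proposes): the investor can get 10.672 next round, worth 0.47 × 10.672 = 5.01584 now, so the founder offers 5.01584, keeping 14.98416.
Round 1 (the investor proposes): the founder can get 14.98416 next round, worth 0.88 × 14.98416 = 13.1860608 now; the investor offers that and keeps 6.8139392.

13.19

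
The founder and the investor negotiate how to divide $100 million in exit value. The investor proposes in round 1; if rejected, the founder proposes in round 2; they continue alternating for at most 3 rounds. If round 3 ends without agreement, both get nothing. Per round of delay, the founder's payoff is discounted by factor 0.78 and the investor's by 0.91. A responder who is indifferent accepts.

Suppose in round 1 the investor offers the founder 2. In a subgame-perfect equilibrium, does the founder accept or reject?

Round 3 (the investor proposes): rejection yields 0 for the founder; the investor offers 0 and keeps 100.
Round 2 (the founder proposes): the investor can get 100 next round, worth 0.91 × 100 = 91 now; the founder offers that and keeps 9.
So by rejecting in round 1, the founder gets 9 next round, worth 0.78 × 9 = 7.02 now.
Offer 2 < 7.02, so the founder rejects.

Reject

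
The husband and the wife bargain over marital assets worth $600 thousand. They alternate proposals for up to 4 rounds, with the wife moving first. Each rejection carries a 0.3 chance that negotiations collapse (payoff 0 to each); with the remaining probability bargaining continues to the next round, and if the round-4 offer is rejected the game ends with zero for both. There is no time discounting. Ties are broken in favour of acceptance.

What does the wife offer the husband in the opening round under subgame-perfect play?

Round 4 (the husband proposes): rejection yields 0 for the wife; the husband offers 0 and keeps 600.
Round 3 (the wife proposes): rejecting gives the husband an expected 0.7 × 600 = 420, so the wife offers 420, keeping 180.
Round 2 (the husband proposes): rejecting gives the wife an expected 0.7 × 180 = 126. The husband offers 126 and keeps 600 − 126 = 474.
Round 1 (the wife proposes): rejecting gives the husband an expected 0.7 × 474 = 331.8, so the wife offers 331.8, keeping 268.2.

331.8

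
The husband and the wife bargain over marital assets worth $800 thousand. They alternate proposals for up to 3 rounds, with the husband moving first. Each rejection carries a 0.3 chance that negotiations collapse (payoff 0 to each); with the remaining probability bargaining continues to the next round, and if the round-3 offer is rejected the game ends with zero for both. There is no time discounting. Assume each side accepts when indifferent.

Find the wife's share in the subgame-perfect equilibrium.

By backward induction:
Round 3 (the husband proposes): the wife will accept anything ≥ 0, so the husband offers 0 and keeps 800.
Round 2 (the wife proposes): rejecting gives the husband an expected 0.7 × 800 = 560, so the wife offers 560, keeping 240.
Round 1 (the husband proposes): rejecting gives the wife an expected 0.7 × 240 = 168; the husband offers that and keeps 632.

168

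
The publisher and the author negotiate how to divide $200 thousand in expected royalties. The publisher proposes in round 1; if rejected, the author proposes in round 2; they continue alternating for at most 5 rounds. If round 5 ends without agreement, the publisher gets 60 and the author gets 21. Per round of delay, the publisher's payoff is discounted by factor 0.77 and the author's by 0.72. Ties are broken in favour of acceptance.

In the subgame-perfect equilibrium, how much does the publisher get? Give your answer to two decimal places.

142.06

Round 5 (the publisher proposes): the author gets 21 if talks fail, so the publisher offers 21 and keeps 179.
Round 4 (the author proposes): the publisher can get 179 next round, worth 0.77 × 179 = 137.83 now. The author offers 137.83 and keeps 200 − 137.83 = 62.17.
Round 3 (the publisher proposes): the author can get 62.17 next round, worth 0.72 × 62.17 = 44.7624 now; the publisher offers that and keeps 155.2376.
Round 2 (the author proposes): the publisher can get 155.2376 next round, worth 0.77 × 155.2376 = 119.532952 now. The author offers 119.532952 and keeps 200 − 119.532952 = 80.467048.
Round 1 (the publisher proposes): the author can get 80.467048 next round, worth 0.72 × 80.467048 = 57.93627456 now; the publisher offers that and keeps 142.06372544.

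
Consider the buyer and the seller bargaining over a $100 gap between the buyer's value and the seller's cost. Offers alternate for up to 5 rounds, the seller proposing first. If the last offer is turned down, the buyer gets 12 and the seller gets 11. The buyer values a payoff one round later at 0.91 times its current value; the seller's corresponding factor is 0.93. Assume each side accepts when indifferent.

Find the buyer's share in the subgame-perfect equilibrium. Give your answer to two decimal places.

20.36

By backward induction:
Round 5 (the seller proposes): the buyer gets 12 if talks fail, so the seller offers 12 and keeps 88.
Round 4 (the buyer proposes): the seller can get 88 next round, worth 0.93 × 88 = 81.84 now, so the buyer offers 81.84, keeping 18.16.
Round 3 (the seller proposes): the buyer can get 18.16 next round, worth 0.91 × 18.16 = 16.5256 now. The seller offers 16.5256 and keeps 100 − 16.5256 = 83.4744.
Round 2 (the buyer proposes): the seller can get 83.4744 next round, worth 0.93 × 83.4744 = 77.631192 now. The buyer offers 77.631192 and keeps 100 − 77.631192 = 22.368808.
Round 1 (the seller proposes): the buyer can get 22.368808 next round, worth 0.91 × 22.368808 = 20.35561528 now; the seller offers that and keeps 79.64438472.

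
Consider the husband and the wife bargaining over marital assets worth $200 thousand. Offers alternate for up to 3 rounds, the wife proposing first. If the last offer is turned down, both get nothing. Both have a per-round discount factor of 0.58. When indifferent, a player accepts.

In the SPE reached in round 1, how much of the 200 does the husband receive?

48.72

Round 3 (the wife proposes): the husband will accept anything ≥ 0, so the wife offers 0 and keeps 200.
Round 2 (the husband proposes): the wife can get 200 next round, worth 0.58 × 200 = 116 now, so the husband offers 116, keeping 84.
Round 1 (the wife proposes): the husband can get 84 next round, worth 0.58 × 84 = 48.72 now. The wife offers 48.72 and keeps 200 − 48.72 = 151.28.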